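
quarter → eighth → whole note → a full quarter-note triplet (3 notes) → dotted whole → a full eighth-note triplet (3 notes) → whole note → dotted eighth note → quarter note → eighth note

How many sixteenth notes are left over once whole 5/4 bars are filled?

3

One bar of 5/4 = 20 sixteenth notes.
Each duration in sixteenth notes: quarter = 4; eighth = 2; whole note = 16; a full quarter-note triplet (3 notes) (three triplet quarters span one half) = 8; dotted whole = 24; a full eighth-note triplet (3 notes) (three triplet eighths span one quarter) = 4; whole note = 16; dotted eighth note = 3; quarter note = 4; eighth note = 2.
Altogether 4 + 2 + 16 + 8 + 24 + 4 + 16 + 3 + 4 + 2 = 83.
83 ÷ 20 = 4 complete bars with 3 sixteenth notes remaining.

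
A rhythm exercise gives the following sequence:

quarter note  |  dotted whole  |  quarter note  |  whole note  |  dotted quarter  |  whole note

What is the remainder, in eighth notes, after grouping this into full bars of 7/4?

7

One bar of 7/4 = 14 eighth notes.
Each duration in eighth notes: quarter note = 2; dotted whole = 12; quarter note = 2; whole note = 8; dotted quarter = 3; whole note = 8.
Sum: 2 + 12 + 2 + 8 + 3 + 8 = 35.
35 ÷ 14 = 2 complete bars with 7 eighth notes remaining.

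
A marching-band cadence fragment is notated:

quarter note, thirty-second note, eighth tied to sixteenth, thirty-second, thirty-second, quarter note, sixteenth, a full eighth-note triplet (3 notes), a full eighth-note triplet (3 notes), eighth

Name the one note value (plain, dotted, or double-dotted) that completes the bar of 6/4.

The bar of 6/4 = 48 thirty-second notes.
Working in thirty-second notes: quarter note = 8; thirty-second note = 1; eighth tied to sixteenth (eighth + sixteenth) = 6; thirty-second = 1; thirty-second = 1; quarter note = 8; sixteenth = 2; a full eighth-note triplet (3 notes) (three triplet eighths span one quarter) = 8; a full eighth-note triplet (3 notes) (three triplet eighths span one quarter) = 8; eighth = 4.
Sum: 8 + 1 + 6 + 1 + 1 + 8 + 2 + 8 + 8 + 4 = 47.
Remaining: 48 − 47 = 1 thirty-second note, which is a thirty-second note.

thirty-second note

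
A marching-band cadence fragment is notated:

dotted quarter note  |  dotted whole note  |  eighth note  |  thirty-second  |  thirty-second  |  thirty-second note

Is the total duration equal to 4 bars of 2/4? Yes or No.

No

One bar of 2/4 = 16 thirty-second notes, so 4 bars = 64.
Each duration in thirty-second notes: dotted quarter note = 12; dotted whole note = 48; eighth note = 4; thirty-second = 1; thirty-second = 1; thirty-second note = 1.
Adding: 12 + 48 + 4 + 1 + 1 + 1 = 67.
67 exceeds 64, so the answer is No.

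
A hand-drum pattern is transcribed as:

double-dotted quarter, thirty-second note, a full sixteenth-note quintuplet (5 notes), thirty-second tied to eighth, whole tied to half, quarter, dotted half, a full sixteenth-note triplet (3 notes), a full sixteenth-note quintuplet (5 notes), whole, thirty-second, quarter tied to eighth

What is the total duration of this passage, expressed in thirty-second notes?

165

Convert each value to thirty-second notes: double-dotted quarter = 14; thirty-second note = 1; a full sixteenth-note quintuplet (5 notes) (five quintuplet sixteenths span one quarter) = 8; thirty-second tied to eighth (thirty-second + eighth) = 5; whole tied to half (whole + half) = 48; quarter = 8; dotted half = 24; a full sixteenth-note triplet (3 notes) (three triplet sixteenths span one eighth) = 4; a full sixteenth-note quintuplet (5 notes) (five quintuplet sixteenths span one quarter) = 8; whole = 32; thirty-second = 1; quarter tied to eighth (quarter + eighth) = 12.
Sum: 14 + 1 + 8 + 5 + 48 + 8 + 24 + 4 + 8 + 32 + 1 + 12 = 165 thirty-second notes.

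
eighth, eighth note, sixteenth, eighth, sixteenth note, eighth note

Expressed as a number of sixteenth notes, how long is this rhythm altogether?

Each duration in sixteenth notes: eighth = 2; eighth note = 2; sixteenth = 1; eighth = 2; sixteenth note = 1; eighth note = 2.
Altogether 2 + 2 + 1 + 2 + 1 + 2 = 10 sixteenth notes.

10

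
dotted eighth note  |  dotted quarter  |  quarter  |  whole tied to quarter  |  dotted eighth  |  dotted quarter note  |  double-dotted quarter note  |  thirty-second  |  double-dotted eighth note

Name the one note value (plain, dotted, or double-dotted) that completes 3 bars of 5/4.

double-dotted quarter note

3 bars of 5/4 = 120 thirty-second notes.
In thirty-second notes: dotted eighth note = 6; dotted quarter = 12; quarter = 8; whole tied to quarter (whole + quarter) = 40; dotted eighth = 6; dotted quarter note = 12; double-dotted quarter note = 14; thirty-second = 1; double-dotted eighth note = 7.
Altogether 6 + 12 + 8 + 40 + 6 + 12 + 14 + 1 + 7 = 106.
Remaining: 120 − 106 = 14 thirty-second notes, which is a double-dotted quarter note.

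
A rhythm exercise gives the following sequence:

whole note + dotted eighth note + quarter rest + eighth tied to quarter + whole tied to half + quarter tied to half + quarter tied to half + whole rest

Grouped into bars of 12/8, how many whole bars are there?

3

One bar of 12/8 = 24 sixteenth notes.
Each duration in sixteenth notes: whole note = 16; dotted eighth note = 3; quarter rest = 4; eighth tied to quarter (eighth + quarter) = 6; whole tied to half (whole + half) = 24; quarter tied to half (quarter + half) = 12; quarter tied to half (quarter + half) = 12; whole rest = 16.
Total: 16 + 3 + 4 + 6 + 24 + 12 + 12 + 16 = 93.
93 ÷ 24 = 3 complete bars with 21 left over.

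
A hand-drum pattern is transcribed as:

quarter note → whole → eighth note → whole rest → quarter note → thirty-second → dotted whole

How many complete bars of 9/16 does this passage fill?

7

One bar of 9/16 = 18 thirty-second notes.
Express everything in thirty-second notes: quarter note = 8; whole = 32; eighth note = 4; whole rest = 32; quarter note = 8; thirty-second = 1; dotted whole = 48.
Adding: 8 + 32 + 4 + 32 + 8 + 1 + 48 = 133.
133 ÷ 18 = 7 complete bars with 7 left over.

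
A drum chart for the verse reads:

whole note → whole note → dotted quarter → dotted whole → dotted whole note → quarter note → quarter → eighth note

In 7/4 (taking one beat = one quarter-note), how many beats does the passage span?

One quarter-note beat = 2 eighth notes.
Convert each value to eighth notes: whole note = 8; whole note = 8; dotted quarter = 3; dotted whole = 12; dotted whole note = 12; quarter note = 2; quarter = 2; eighth note = 1.
Total: 8 + 8 + 3 + 12 + 12 + 2 + 2 + 1 = 48.
48 ÷ 2 = 24 beats.

24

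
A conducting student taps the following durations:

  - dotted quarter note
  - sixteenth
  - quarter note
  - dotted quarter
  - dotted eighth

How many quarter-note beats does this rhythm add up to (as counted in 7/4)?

One quarter-note beat = 4 sixteenth notes.
Convert each value to sixteenth notes: dotted quarter note = 6; sixteenth = 1; quarter note = 4; dotted quarter = 6; dotted eighth = 3.
Altogether 6 + 1 + 4 + 6 + 3 = 20.
20 ÷ 4 = 5 beats.

5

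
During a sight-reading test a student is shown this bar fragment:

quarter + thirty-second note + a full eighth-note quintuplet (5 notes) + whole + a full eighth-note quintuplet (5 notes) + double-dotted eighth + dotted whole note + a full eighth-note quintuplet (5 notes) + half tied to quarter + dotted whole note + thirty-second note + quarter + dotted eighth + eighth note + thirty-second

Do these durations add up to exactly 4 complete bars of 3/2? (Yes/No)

No

One bar of 3/2 = 48 thirty-second notes, so 4 bars = 192.
Express everything in thirty-second notes: quarter = 8; thirty-second note = 1; a full eighth-note quintuplet (5 notes) (five quintuplet eighths span one half) = 16; whole = 32; a full eighth-note quintuplet (5 notes) (five quintuplet eighths span one half) = 16; double-dotted eighth = 7; dotted whole note = 48; a full eighth-note quintuplet (5 notes) (five quintuplet eighths span one half) = 16; half tied to quarter (half + quarter) = 24; dotted whole note = 48; thirty-second note = 1; quarter = 8; dotted eighth = 6; eighth note = 4; thirty-second = 1.
Adding: 8 + 1 + 16 + 32 + 16 + 7 + 48 + 16 + 24 + 48 + 1 + 8 + 6 + 4 + 1 = 236.
236 exceeds 192, so the answer is No.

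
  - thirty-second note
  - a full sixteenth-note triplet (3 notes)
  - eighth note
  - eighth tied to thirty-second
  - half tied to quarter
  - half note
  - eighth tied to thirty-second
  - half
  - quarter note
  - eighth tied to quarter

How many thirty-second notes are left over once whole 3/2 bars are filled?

47

One bar of 3/2 = 48 thirty-second notes.
Express everything in thirty-second notes: thirty-second note = 1; a full sixteenth-note triplet (3 notes) (three triplet sixteenths span one eighth) = 4; eighth note = 4; eighth tied to thirty-second (eighth + thirty-second) = 5; half tied to quarter (half + quarter) = 24; half note = 16; eighth tied to thirty-second (eighth + thirty-second) = 5; half = 16; quarter note = 8; eighth tied to quarter (eighth + quarter) = 12.
Altogether 1 + 4 + 4 + 5 + 24 + 16 + 5 + 16 + 8 + 12 = 95.
95 ÷ 48 = 1 complete bar with 47 thirty-second notes remaining.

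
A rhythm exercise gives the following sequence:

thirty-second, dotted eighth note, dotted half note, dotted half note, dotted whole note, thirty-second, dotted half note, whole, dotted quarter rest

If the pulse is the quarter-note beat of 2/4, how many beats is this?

One quarter-note beat = 8 thirty-second notes.
Working in thirty-second notes: thirty-second = 1; dotted eighth note = 6; dotted half note = 24; dotted half note = 24; dotted whole note = 48; thirty-second = 1; dotted half note = 24; whole = 32; dotted quarter rest = 12.
Total: 1 + 6 + 24 + 24 + 48 + 1 + 24 + 32 + 12 = 172.
172 ÷ 8 = 21.5 beats.

21.5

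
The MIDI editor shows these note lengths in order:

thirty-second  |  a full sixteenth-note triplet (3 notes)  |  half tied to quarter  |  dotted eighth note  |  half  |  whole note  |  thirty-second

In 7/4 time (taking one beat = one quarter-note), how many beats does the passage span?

One quarter-note beat = 8 thirty-second notes.
Express everything in thirty-second notes: thirty-second = 1; a full sixteenth-note triplet (3 notes) (three triplet sixteenths span one eighth) = 4; half tied to quarter (half + quarter) = 24; dotted eighth note = 6; half = 16; whole note = 32; thirty-second = 1.
Altogether 1 + 4 + 24 + 6 + 16 + 32 + 1 = 84.
84 ÷ 8 = 10.5 beats.

10.5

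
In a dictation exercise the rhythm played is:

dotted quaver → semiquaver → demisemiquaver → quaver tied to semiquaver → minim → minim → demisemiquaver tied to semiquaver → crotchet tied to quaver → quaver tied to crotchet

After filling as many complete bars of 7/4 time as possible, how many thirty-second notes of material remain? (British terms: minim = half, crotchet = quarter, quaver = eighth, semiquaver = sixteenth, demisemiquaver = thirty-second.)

18

One bar of 7/4 = 56 thirty-second notes.
Each duration in thirty-second notes: dotted quaver = 6; semiquaver = 2; demisemiquaver = 1; quaver tied to semiquaver (quaver + semiquaver) = 6; minim = 16; minim = 16; demisemiquaver tied to semiquaver (demisemiquaver + semiquaver) = 3; crotchet tied to quaver (crotchet + quaver) = 12; quaver tied to crotchet (quaver + crotchet) = 12.
Altogether 6 + 2 + 1 + 6 + 16 + 16 + 3 + 12 + 12 = 74.
74 ÷ 56 = 1 complete bar with 18 thirty-second notes remaining.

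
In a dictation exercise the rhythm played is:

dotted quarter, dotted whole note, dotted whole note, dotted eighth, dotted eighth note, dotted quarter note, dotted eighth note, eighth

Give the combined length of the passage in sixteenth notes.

Convert each value to sixteenth notes: dotted quarter = 6; dotted whole note = 24; dotted whole note = 24; dotted eighth = 3; dotted eighth note = 3; dotted quarter note = 6; dotted eighth note = 3; eighth = 2.
Sum: 6 + 24 + 24 + 3 + 3 + 6 + 3 + 2 = 71 sixteenth notes.

71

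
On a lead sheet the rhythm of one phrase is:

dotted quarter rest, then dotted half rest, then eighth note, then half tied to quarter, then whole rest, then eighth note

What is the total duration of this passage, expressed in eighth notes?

25

Convert each value to eighth notes: dotted quarter rest = 3; dotted half rest = 6; eighth note = 1; half tied to quarter (half + quarter) = 6; whole rest = 8; eighth note = 1.
Total: 3 + 6 + 1 + 6 + 8 + 1 = 25 eighth notes.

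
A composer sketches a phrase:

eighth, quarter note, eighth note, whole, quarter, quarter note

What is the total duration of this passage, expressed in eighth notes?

16

Convert each value to eighth notes: eighth = 1; quarter note = 2; eighth note = 1; whole = 8; quarter = 2; quarter note = 2.
Sum: 1 + 2 + 1 + 8 + 2 + 2 = 16 eighth notes.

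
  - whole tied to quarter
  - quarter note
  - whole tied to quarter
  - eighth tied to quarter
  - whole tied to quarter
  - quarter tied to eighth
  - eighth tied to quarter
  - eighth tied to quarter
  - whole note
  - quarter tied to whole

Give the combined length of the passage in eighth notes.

62

Each duration in eighth notes: whole tied to quarter (whole + quarter) = 10; quarter note = 2; whole tied to quarter (whole + quarter) = 10; eighth tied to quarter (eighth + quarter) = 3; whole tied to quarter (whole + quarter) = 10; quarter tied to eighth (quarter + eighth) = 3; eighth tied to quarter (eighth + quarter) = 3; eighth tied to quarter (eighth + quarter) = 3; whole note = 8; quarter tied to whole (quarter + whole) = 10.
Adding: 10 + 2 + 10 + 3 + 10 + 3 + 3 + 3 + 8 + 10 = 62 eighth notes.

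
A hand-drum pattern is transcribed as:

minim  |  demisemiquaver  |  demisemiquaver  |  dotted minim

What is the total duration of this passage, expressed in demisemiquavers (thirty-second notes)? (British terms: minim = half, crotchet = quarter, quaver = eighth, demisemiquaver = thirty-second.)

42

Convert each value to thirty-second notes: minim = 16; demisemiquaver = 1; demisemiquaver = 1; dotted minim = 24.
Adding: 16 + 1 + 1 + 24 = 42 thirty-second notes.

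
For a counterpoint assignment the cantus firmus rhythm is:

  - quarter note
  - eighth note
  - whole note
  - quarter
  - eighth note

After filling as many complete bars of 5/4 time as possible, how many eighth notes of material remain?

4

One bar of 5/4 = 10 eighth notes.
Convert each value to eighth notes: quarter note = 2; eighth note = 1; whole note = 8; quarter = 2; eighth note = 1.
Sum: 2 + 1 + 8 + 2 + 1 = 14.
14 ÷ 10 = 1 complete bar with 4 eighth notes remaining.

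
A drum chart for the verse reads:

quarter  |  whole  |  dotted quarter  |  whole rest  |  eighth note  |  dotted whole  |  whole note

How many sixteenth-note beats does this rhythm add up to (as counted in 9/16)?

One sixteenth-note beat = 2 thirty-second notes.
Each duration in thirty-second notes: quarter = 8; whole = 32; dotted quarter = 12; whole rest = 32; eighth note = 4; dotted whole = 48; whole note = 32.
Adding: 8 + 32 + 12 + 32 + 4 + 48 + 32 = 168.
168 ÷ 2 = 84 beats.

84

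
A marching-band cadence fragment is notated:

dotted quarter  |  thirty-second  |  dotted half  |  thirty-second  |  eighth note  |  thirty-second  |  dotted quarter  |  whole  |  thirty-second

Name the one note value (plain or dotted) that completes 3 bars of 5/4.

whole note

3 bars of 5/4 = 120 thirty-second notes.
Each duration in thirty-second notes: dotted quarter = 12; thirty-second = 1; dotted half = 24; thirty-second = 1; eighth note = 4; thirty-second = 1; dotted quarter = 12; whole = 32; thirty-second = 1.
Sum: 12 + 1 + 24 + 1 + 4 + 1 + 12 + 32 + 1 = 88.
Remaining: 120 − 88 = 32 thirty-second notes, which is a whole note.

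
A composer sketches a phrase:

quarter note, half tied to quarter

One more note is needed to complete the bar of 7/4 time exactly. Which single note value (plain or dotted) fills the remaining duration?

The bar of 7/4 = 7 quarter notes.
Convert each value to quarter notes: quarter note = 1; half tied to quarter (half + quarter) = 3.
Total: 1 + 3 = 4.
Remaining: 7 − 4 = 3 quarter notes, which is a dotted half note.

dotted half note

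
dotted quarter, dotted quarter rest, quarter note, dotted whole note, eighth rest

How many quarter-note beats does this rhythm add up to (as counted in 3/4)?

One quarter-note beat = 2 eighth notes.
In eighth notes: dotted quarter = 3; dotted quarter rest = 3; quarter note = 2; dotted whole note = 12; eighth rest = 1.
Sum: 3 + 3 + 2 + 12 + 1 = 21.
21 ÷ 2 = 10.5 beats.

10.5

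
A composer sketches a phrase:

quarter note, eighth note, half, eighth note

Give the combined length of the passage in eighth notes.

8

Convert each value to eighth notes: quarter note = 2; eighth note = 1; half = 4; eighth note = 1.
Altogether 2 + 1 + 4 + 1 = 8 eighth notes.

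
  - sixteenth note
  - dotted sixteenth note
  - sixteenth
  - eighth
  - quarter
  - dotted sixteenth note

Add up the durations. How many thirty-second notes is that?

22

In thirty-second notes: sixteenth note = 2; dotted sixteenth note = 3; sixteenth = 2; eighth = 4; quarter = 8; dotted sixteenth note = 3.
Adding: 2 + 3 + 2 + 4 + 8 + 3 = 22 thirty-second notes.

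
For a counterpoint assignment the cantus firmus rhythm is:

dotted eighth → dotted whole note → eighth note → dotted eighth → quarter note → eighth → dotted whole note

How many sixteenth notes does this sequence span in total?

Express everything in sixteenth notes: dotted eighth = 3; dotted whole note = 24; eighth note = 2; dotted eighth = 3; quarter note = 4; eighth = 2; dotted whole note = 24.
Altogether 3 + 24 + 2 + 3 + 4 + 2 + 24 = 62 sixteenth notes.

62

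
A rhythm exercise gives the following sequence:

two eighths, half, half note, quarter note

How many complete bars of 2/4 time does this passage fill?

3

One bar of 2/4 = 4 eighth notes.
Each duration in eighth notes: eighth = 1; eighth = 1; half = 4; half note = 4; quarter note = 2.
Sum: 1 + 1 + 4 + 4 + 2 = 12.
12 ÷ 4 = 3 complete bars with 0 left over.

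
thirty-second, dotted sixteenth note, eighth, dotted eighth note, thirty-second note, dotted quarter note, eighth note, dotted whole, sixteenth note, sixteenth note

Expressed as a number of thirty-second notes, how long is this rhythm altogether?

Express everything in thirty-second notes: thirty-second = 1; dotted sixteenth note = 3; eighth = 4; dotted eighth note = 6; thirty-second note = 1; dotted quarter note = 12; eighth note = 4; dotted whole = 48; sixteenth note = 2; sixteenth note = 2.
Total: 1 + 3 + 4 + 6 + 1 + 12 + 4 + 48 + 2 + 2 = 83 thirty-second notes.

83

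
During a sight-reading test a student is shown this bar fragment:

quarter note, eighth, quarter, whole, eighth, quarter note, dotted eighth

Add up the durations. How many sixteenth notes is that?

In sixteenth notes: quarter note = 4; eighth = 2; quarter = 4; whole = 16; eighth = 2; quarter note = 4; dotted eighth = 3.
Adding: 4 + 2 + 4 + 16 + 2 + 4 + 3 = 35 sixteenth notes.

35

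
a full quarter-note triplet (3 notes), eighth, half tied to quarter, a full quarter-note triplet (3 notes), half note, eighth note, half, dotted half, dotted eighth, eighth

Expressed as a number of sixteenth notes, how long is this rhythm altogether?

Convert each value to sixteenth notes: a full quarter-note triplet (3 notes) (three triplet quarters span one half) = 8; eighth = 2; half tied to quarter (half + quarter) = 12; a full quarter-note triplet (3 notes) (three triplet quarters span one half) = 8; half note = 8; eighth note = 2; half = 8; dotted half = 12; dotted eighth = 3; eighth = 2.
Total: 8 + 2 + 12 + 8 + 8 + 2 + 8 + 12 + 3 + 2 = 65 sixteenth notes.

65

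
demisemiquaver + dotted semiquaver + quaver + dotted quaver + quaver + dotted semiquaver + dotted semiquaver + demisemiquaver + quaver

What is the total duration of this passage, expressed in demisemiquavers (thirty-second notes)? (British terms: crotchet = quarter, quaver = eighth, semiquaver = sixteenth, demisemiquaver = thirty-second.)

Convert each value to thirty-second notes: demisemiquaver = 1; dotted semiquaver = 3; quaver = 4; dotted quaver = 6; quaver = 4; dotted semiquaver = 3; dotted semiquaver = 3; demisemiquaver = 1; quaver = 4.
Sum: 1 + 3 + 4 + 6 + 4 + 3 + 3 + 1 + 4 = 29 thirty-second notes.

29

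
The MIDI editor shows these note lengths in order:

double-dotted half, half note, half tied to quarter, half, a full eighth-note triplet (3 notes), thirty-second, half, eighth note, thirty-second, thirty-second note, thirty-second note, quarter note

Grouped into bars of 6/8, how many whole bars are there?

5

One bar of 6/8 = 24 thirty-second notes.
Express everything in thirty-second notes: double-dotted half = 28; half note = 16; half tied to quarter (half + quarter) = 24; half = 16; a full eighth-note triplet (3 notes) (three triplet eighths span one quarter) = 8; thirty-second = 1; half = 16; eighth note = 4; thirty-second = 1; thirty-second note = 1; thirty-second note = 1; quarter note = 8.
Total: 28 + 16 + 24 + 16 + 8 + 1 + 16 + 4 + 1 + 1 + 1 + 8 = 124.
124 ÷ 24 = 5 complete bars with 4 left over.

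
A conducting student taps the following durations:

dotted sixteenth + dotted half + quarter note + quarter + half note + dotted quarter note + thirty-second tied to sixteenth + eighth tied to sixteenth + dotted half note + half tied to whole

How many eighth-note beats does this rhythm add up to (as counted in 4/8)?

38

One eighth-note beat = 4 thirty-second notes.
Convert each value to thirty-second notes: dotted sixteenth = 3; dotted half = 24; quarter note = 8; quarter = 8; half note = 16; dotted quarter note = 12; thirty-second tied to sixteenth (thirty-second + sixteenth) = 3; eighth tied to sixteenth (eighth + sixteenth) = 6; dotted half note = 24; half tied to whole (half + whole) = 48.
Sum: 3 + 24 + 8 + 8 + 16 + 12 + 3 + 6 + 24 + 48 = 152.
152 ÷ 4 = 38 beats.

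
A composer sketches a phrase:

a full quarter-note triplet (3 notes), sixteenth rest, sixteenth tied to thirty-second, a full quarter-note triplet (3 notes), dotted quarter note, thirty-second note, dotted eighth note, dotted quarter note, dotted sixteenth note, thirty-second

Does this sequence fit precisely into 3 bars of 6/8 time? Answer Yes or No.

Yes

One bar of 6/8 = 24 thirty-second notes, so 3 bars = 72.
In thirty-second notes: a full quarter-note triplet (3 notes) (three triplet quarters span one half) = 16; sixteenth rest = 2; sixteenth tied to thirty-second (sixteenth + thirty-second) = 3; a full quarter-note triplet (3 notes) (three triplet quarters span one half) = 16; dotted quarter note = 12; thirty-second note = 1; dotted eighth note = 6; dotted quarter note = 12; dotted sixteenth note = 3; thirty-second = 1.
Sum: 16 + 2 + 3 + 16 + 12 + 1 + 6 + 12 + 3 + 1 = 72.
72 equals 72, so the answer is Yes.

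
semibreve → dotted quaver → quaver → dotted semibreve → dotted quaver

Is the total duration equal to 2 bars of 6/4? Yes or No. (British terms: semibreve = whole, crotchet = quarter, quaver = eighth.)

Yes

One bar of 6/4 = 24 sixteenth notes, so 2 bars = 48.
Each duration in sixteenth notes: semibreve = 16; dotted quaver = 3; quaver = 2; dotted semibreve = 24; dotted quaver = 3.
Sum: 16 + 3 + 2 + 24 + 3 = 48.
48 equals 48, so the answer is Yes.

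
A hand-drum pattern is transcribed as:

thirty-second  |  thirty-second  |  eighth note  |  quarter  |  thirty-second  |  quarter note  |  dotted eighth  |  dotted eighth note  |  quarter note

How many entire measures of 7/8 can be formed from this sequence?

One bar of 7/8 = 28 thirty-second notes.
Each duration in thirty-second notes: thirty-second = 1; thirty-second = 1; eighth note = 4; quarter = 8; thirty-second = 1; quarter note = 8; dotted eighth = 6; dotted eighth note = 6; quarter note = 8.
Altogether 1 + 1 + 4 + 8 + 1 + 8 + 6 + 6 + 8 = 43.
43 ÷ 28 = 1 complete bar with 15 left over.

1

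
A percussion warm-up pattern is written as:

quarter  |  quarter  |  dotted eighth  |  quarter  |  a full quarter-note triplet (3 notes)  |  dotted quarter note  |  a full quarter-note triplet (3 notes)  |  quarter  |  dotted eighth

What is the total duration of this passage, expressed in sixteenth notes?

Each duration in sixteenth notes: quarter = 4; quarter = 4; dotted eighth = 3; quarter = 4; a full quarter-note triplet (3 notes) (three triplet quarters span one half) = 8; dotted quarter note = 6; a full quarter-note triplet (3 notes) (three triplet quarters span one half) = 8; quarter = 4; dotted eighth = 3.
Adding: 4 + 4 + 3 + 4 + 8 + 6 + 8 + 4 + 3 = 44 sixteenth notes.

44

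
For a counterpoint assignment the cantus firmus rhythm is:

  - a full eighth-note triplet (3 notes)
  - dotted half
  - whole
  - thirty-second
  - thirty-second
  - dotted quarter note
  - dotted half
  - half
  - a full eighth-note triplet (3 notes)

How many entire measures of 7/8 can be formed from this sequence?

One bar of 7/8 = 28 thirty-second notes.
In thirty-second notes: a full eighth-note triplet (3 notes) (three triplet eighths span one quarter) = 8; dotted half = 24; whole = 32; thirty-second = 1; thirty-second = 1; dotted quarter note = 12; dotted half = 24; half = 16; a full eighth-note triplet (3 notes) (three triplet eighths span one quarter) = 8.
Adding: 8 + 24 + 32 + 1 + 1 + 12 + 24 + 16 + 8 = 126.
126 ÷ 28 = 4 complete bars with 14 left over.

4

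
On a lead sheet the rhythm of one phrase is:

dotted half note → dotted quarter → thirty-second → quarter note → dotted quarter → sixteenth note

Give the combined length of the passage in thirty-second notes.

In thirty-second notes: dotted half note = 24; dotted quarter = 12; thirty-second = 1; quarter note = 8; dotted quarter = 12; sixteenth note = 2.
Total: 24 + 12 + 1 + 8 + 12 + 2 = 59 thirty-second notes.

59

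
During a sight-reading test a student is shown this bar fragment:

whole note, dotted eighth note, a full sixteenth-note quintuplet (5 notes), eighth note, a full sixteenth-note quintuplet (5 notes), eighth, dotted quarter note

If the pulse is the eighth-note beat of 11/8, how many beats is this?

One eighth-note beat = 2 sixteenth notes.
Each duration in sixteenth notes: whole note = 16; dotted eighth note = 3; a full sixteenth-note quintuplet (5 notes) (five quintuplet sixteenths span one quarter) = 4; eighth note = 2; a full sixteenth-note quintuplet (5 notes) (five quintuplet sixteenths span one quarter) = 4; eighth = 2; dotted quarter note = 6.
Sum: 16 + 3 + 4 + 2 + 4 + 2 + 6 = 37.
37 ÷ 2 = 18.5 beats.

18.5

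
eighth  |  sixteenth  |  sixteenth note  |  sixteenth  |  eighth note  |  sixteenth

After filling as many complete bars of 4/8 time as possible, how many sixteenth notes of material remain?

0

One bar of 4/8 = 8 sixteenth notes.
Express everything in sixteenth notes: eighth = 2; sixteenth = 1; sixteenth note = 1; sixteenth = 1; eighth note = 2; sixteenth = 1.
Adding: 2 + 1 + 1 + 1 + 2 + 1 = 8.
8 ÷ 8 = 1 complete bar with 0 sixteenth notes remaining.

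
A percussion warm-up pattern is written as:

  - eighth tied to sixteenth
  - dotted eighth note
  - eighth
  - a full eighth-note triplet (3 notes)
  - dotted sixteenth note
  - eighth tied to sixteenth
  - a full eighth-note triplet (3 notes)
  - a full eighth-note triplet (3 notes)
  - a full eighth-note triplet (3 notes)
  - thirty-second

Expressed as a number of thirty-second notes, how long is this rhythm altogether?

Each duration in thirty-second notes: eighth tied to sixteenth (eighth + sixteenth) = 6; dotted eighth note = 6; eighth = 4; a full eighth-note triplet (3 notes) (three triplet eighths span one quarter) = 8; dotted sixteenth note = 3; eighth tied to sixteenth (eighth + sixteenth) = 6; a full eighth-note triplet (3 notes) (three triplet eighths span one quarter) = 8; a full eighth-note triplet (3 notes) (three triplet eighths span one quarter) = 8; a full eighth-note triplet (3 notes) (three triplet eighths span one quarter) = 8; thirty-second = 1.
Sum: 6 + 6 + 4 + 8 + 3 + 6 + 8 + 8 + 8 + 1 = 58 thirty-second notes.

58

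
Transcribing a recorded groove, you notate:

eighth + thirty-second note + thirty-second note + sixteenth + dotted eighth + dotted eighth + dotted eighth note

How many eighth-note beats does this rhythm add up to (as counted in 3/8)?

6.5

One eighth-note beat = 4 thirty-second notes.
In thirty-second notes: eighth = 4; thirty-second note = 1; thirty-second note = 1; sixteenth = 2; dotted eighth = 6; dotted eighth = 6; dotted eighth note = 6.
Adding: 4 + 1 + 1 + 2 + 6 + 6 + 6 = 26.
26 ÷ 4 = 6.5 beats.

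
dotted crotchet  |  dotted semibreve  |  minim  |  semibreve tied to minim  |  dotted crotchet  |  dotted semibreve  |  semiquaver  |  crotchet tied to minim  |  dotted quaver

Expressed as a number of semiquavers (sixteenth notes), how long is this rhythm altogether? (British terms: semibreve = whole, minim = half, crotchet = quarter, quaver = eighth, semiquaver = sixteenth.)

108

Convert each value to sixteenth notes: dotted crotchet = 6; dotted semibreve = 24; minim = 8; semibreve tied to minim (semibreve + minim) = 24; dotted crotchet = 6; dotted semibreve = 24; semiquaver = 1; crotchet tied to minim (crotchet + minim) = 12; dotted quaver = 3.
Sum: 6 + 24 + 8 + 24 + 6 + 24 + 1 + 12 + 3 = 108 sixteenth notes.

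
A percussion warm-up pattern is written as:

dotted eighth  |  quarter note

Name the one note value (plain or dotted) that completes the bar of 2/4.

The bar of 2/4 = 8 sixteenth notes.
In sixteenth notes: dotted eighth = 3; quarter note = 4.
Total: 3 + 4 = 7.
Remaining: 8 − 7 = 1 sixteenth note, which is a sixteenth note.

sixteenth note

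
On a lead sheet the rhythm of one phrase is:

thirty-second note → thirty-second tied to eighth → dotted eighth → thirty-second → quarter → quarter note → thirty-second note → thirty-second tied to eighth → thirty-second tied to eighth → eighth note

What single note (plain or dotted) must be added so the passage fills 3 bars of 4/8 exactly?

eighth note

3 bars of 4/8 = 48 thirty-second notes.
Working in thirty-second notes: thirty-second note = 1; thirty-second tied to eighth (thirty-second + eighth) = 5; dotted eighth = 6; thirty-second = 1; quarter = 8; quarter note = 8; thirty-second note = 1; thirty-second tied to eighth (thirty-second + eighth) = 5; thirty-second tied to eighth (thirty-second + eighth) = 5; eighth note = 4.
Total: 1 + 5 + 6 + 1 + 8 + 8 + 1 + 5 + 5 + 4 = 44.
Remaining: 48 − 44 = 4 thirty-second notes, which is a eighth note.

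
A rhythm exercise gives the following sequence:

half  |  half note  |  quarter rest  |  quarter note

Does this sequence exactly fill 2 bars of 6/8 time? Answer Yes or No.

One bar of 6/8 = 3 quarter notes, so 2 bars = 6.
Convert each value to quarter notes: half = 2; half note = 2; quarter rest = 1; quarter note = 1.
Altogether 2 + 2 + 1 + 1 = 6.
6 equals 6, so the answer is Yes.

Yes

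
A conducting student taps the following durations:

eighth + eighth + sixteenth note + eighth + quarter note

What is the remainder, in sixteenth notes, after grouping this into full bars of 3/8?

5

One bar of 3/8 = 6 sixteenth notes.
In sixteenth notes: eighth = 2; eighth = 2; sixteenth note = 1; eighth = 2; quarter note = 4.
Total: 2 + 2 + 1 + 2 + 4 = 11.
11 ÷ 6 = 1 complete bar with 5 sixteenth notes remaining.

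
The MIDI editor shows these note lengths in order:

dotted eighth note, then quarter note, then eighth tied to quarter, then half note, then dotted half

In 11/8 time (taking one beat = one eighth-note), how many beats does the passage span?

16.5

One eighth-note beat = 2 sixteenth notes.
Convert each value to sixteenth notes: dotted eighth note = 3; quarter note = 4; eighth tied to quarter (eighth + quarter) = 6; half note = 8; dotted half = 12.
Adding: 3 + 4 + 6 + 8 + 12 = 33.
33 ÷ 2 = 16.5 beats.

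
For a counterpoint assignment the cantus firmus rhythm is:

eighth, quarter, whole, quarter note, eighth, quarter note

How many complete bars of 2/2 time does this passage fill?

2

One bar of 2/2 = 8 eighth notes.
Express everything in eighth notes: eighth = 1; quarter = 2; whole = 8; quarter note = 2; eighth = 1; quarter note = 2.
Total: 1 + 2 + 8 + 2 + 1 + 2 = 16.
16 ÷ 8 = 2 complete bars with 0 left over.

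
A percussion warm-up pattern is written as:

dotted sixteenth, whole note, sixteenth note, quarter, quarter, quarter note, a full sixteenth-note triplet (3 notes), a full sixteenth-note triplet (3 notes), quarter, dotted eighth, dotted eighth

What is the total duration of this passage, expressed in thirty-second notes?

Express everything in thirty-second notes: dotted sixteenth = 3; whole note = 32; sixteenth note = 2; quarter = 8; quarter = 8; quarter note = 8; a full sixteenth-note triplet (3 notes) (three triplet sixteenths span one eighth) = 4; a full sixteenth-note triplet (3 notes) (three triplet sixteenths span one eighth) = 4; quarter = 8; dotted eighth = 6; dotted eighth = 6.
Altogether 3 + 32 + 2 + 8 + 8 + 8 + 4 + 4 + 8 + 6 + 6 = 89 thirty-second notes.

89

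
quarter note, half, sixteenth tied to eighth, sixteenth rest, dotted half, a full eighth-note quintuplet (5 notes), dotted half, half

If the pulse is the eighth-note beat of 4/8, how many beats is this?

28

One eighth-note beat = 2 sixteenth notes.
Working in sixteenth notes: quarter note = 4; half = 8; sixteenth tied to eighth (sixteenth + eighth) = 3; sixteenth rest = 1; dotted half = 12; a full eighth-note quintuplet (5 notes) (five quintuplet eighths span one half) = 8; dotted half = 12; half = 8.
Total: 4 + 8 + 3 + 1 + 12 + 8 + 12 + 8 = 56.
56 ÷ 2 = 28 beats.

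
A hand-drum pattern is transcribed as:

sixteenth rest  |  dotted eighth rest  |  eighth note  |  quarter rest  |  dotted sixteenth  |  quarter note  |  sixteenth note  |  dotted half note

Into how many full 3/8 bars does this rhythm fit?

4

One bar of 3/8 = 12 thirty-second notes.
Express everything in thirty-second notes: sixteenth rest = 2; dotted eighth rest = 6; eighth note = 4; quarter rest = 8; dotted sixteenth = 3; quarter note = 8; sixteenth note = 2; dotted half note = 24.
Altogether 2 + 6 + 4 + 8 + 3 + 8 + 2 + 24 = 57.
57 ÷ 12 = 4 complete bars with 9 left over.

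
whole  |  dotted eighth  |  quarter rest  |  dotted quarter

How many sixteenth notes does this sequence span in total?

29

Each duration in sixteenth notes: whole = 16; dotted eighth = 3; quarter rest = 4; dotted quarter = 6.
Adding: 16 + 3 + 4 + 6 = 29 sixteenth notes.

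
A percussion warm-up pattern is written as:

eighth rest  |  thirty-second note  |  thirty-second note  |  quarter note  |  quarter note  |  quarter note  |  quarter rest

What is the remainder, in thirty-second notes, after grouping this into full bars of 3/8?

2

One bar of 3/8 = 12 thirty-second notes.
Convert each value to thirty-second notes: eighth rest = 4; thirty-second note = 1; thirty-second note = 1; quarter note = 8; quarter note = 8; quarter note = 8; quarter rest = 8.
Altogether 4 + 1 + 1 + 8 + 8 + 8 + 8 = 38.
38 ÷ 12 = 3 complete bars with 2 thirty-second notes remaining.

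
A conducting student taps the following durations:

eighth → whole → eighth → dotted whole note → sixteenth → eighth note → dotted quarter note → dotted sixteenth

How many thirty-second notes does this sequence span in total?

Convert each value to thirty-second notes: eighth = 4; whole = 32; eighth = 4; dotted whole note = 48; sixteenth = 2; eighth note = 4; dotted quarter note = 12; dotted sixteenth = 3.
Altogether 4 + 32 + 4 + 48 + 2 + 4 + 12 + 3 = 109 thirty-second notes.

109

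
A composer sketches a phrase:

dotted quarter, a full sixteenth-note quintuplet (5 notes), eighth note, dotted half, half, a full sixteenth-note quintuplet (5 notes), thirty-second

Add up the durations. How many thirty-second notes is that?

Each duration in thirty-second notes: dotted quarter = 12; a full sixteenth-note quintuplet (5 notes) (five quintuplet sixteenths span one quarter) = 8; eighth note = 4; dotted half = 24; half = 16; a full sixteenth-note quintuplet (5 notes) (five quintuplet sixteenths span one quarter) = 8; thirty-second = 1.
Adding: 12 + 8 + 4 + 24 + 16 + 8 + 1 = 73 thirty-second notes.

73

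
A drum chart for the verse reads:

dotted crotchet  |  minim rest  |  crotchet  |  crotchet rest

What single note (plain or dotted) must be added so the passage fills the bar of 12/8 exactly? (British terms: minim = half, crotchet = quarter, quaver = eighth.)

The bar of 12/8 = 12 eighth notes.
Each duration in eighth notes: dotted crotchet = 3; minim rest = 4; crotchet = 2; crotchet rest = 2.
Sum: 3 + 4 + 2 + 2 = 11.
Remaining: 12 − 11 = 1 eighth note, which is a eighth note.

eighth note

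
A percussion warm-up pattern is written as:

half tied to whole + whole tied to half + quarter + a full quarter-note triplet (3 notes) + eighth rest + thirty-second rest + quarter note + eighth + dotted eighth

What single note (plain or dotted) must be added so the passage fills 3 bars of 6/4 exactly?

3 bars of 6/4 = 144 thirty-second notes.
In thirty-second notes: half tied to whole (half + whole) = 48; whole tied to half (whole + half) = 48; quarter = 8; a full quarter-note triplet (3 notes) (three triplet quarters span one half) = 16; eighth rest = 4; thirty-second rest = 1; quarter note = 8; eighth = 4; dotted eighth = 6.
Sum: 48 + 48 + 8 + 16 + 4 + 1 + 8 + 4 + 6 = 143.
Remaining: 144 − 143 = 1 thirty-second note, which is a thirty-second note.

thirty-second note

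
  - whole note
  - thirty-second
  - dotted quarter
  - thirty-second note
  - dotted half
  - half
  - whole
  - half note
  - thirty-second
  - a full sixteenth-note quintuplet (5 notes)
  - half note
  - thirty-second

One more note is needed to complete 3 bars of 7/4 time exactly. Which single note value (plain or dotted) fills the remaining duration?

3 bars of 7/4 = 168 thirty-second notes.
Express everything in thirty-second notes: whole note = 32; thirty-second = 1; dotted quarter = 12; thirty-second note = 1; dotted half = 24; half = 16; whole = 32; half note = 16; thirty-second = 1; a full sixteenth-note quintuplet (5 notes) (five quintuplet sixteenths span one quarter) = 8; half note = 16; thirty-second = 1.
Altogether 32 + 1 + 12 + 1 + 24 + 16 + 32 + 16 + 1 + 8 + 16 + 1 = 160.
Remaining: 168 − 160 = 8 thirty-second notes, which is a quarter note.

quarter note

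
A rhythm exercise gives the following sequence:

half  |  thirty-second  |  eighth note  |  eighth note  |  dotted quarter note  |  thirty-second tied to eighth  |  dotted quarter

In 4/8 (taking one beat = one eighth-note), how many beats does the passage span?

13.5

One eighth-note beat = 4 thirty-second notes.
Working in thirty-second notes: half = 16; thirty-second = 1; eighth note = 4; eighth note = 4; dotted quarter note = 12; thirty-second tied to eighth (thirty-second + eighth) = 5; dotted quarter = 12.
Total: 16 + 1 + 4 + 4 + 12 + 5 + 12 = 54.
54 ÷ 4 = 13.5 beats.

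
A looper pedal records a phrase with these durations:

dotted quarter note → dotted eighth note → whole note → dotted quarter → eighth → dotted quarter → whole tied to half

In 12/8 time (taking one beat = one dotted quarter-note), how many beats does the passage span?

10.5

One dotted quarter-note beat = 6 sixteenth notes.
Express everything in sixteenth notes: dotted quarter note = 6; dotted eighth note = 3; whole note = 16; dotted quarter = 6; eighth = 2; dotted quarter = 6; whole tied to half (whole + half) = 24.
Altogether 6 + 3 + 16 + 6 + 2 + 6 + 24 = 63.
63 ÷ 6 = 10.5 beats.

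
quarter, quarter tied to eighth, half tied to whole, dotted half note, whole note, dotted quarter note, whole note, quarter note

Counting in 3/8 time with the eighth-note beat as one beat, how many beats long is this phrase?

44

One eighth-note beat = 2 sixteenth notes.
Working in sixteenth notes: quarter = 4; quarter tied to eighth (quarter + eighth) = 6; half tied to whole (half + whole) = 24; dotted half note = 12; whole note = 16; dotted quarter note = 6; whole note = 16; quarter note = 4.
Altogether 4 + 6 + 24 + 12 + 16 + 6 + 16 + 4 = 88.
88 ÷ 2 = 44 beats.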